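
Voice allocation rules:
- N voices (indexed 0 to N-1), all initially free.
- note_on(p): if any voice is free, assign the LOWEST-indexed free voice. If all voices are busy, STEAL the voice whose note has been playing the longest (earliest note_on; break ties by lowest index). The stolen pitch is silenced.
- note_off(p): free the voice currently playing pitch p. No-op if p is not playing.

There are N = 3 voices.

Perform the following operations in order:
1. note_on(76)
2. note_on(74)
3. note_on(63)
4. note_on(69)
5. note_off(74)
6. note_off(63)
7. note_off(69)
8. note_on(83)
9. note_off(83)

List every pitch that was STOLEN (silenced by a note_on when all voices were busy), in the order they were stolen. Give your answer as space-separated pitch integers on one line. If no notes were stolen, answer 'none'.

Op 1: note_on(76): voice 0 is free -> assigned | voices=[76 - -]
Op 2: note_on(74): voice 1 is free -> assigned | voices=[76 74 -]
Op 3: note_on(63): voice 2 is free -> assigned | voices=[76 74 63]
Op 4: note_on(69): all voices busy, STEAL voice 0 (pitch 76, oldest) -> assign | voices=[69 74 63]
Op 5: note_off(74): free voice 1 | voices=[69 - 63]
Op 6: note_off(63): free voice 2 | voices=[69 - -]
Op 7: note_off(69): free voice 0 | voices=[- - -]
Op 8: note_on(83): voice 0 is free -> assigned | voices=[83 - -]
Op 9: note_off(83): free voice 0 | voices=[- - -]

Answer: 76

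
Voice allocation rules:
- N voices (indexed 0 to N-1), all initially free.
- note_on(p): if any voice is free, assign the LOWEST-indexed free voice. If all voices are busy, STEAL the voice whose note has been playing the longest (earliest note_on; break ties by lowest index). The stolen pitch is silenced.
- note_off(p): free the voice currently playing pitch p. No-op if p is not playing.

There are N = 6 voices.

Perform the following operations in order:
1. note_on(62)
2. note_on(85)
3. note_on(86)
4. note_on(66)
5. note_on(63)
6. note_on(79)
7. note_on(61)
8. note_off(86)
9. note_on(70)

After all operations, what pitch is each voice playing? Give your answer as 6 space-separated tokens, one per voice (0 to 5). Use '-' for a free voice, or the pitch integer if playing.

Op 1: note_on(62): voice 0 is free -> assigned | voices=[62 - - - - -]
Op 2: note_on(85): voice 1 is free -> assigned | voices=[62 85 - - - -]
Op 3: note_on(86): voice 2 is free -> assigned | voices=[62 85 86 - - -]
Op 4: note_on(66): voice 3 is free -> assigned | voices=[62 85 86 66 - -]
Op 5: note_on(63): voice 4 is free -> assigned | voices=[62 85 86 66 63 -]
Op 6: note_on(79): voice 5 is free -> assigned | voices=[62 85 86 66 63 79]
Op 7: note_on(61): all voices busy, STEAL voice 0 (pitch 62, oldest) -> assign | voices=[61 85 86 66 63 79]
Op 8: note_off(86): free voice 2 | voices=[61 85 - 66 63 79]
Op 9: note_on(70): voice 2 is free -> assigned | voices=[61 85 70 66 63 79]

Answer: 61 85 70 66 63 79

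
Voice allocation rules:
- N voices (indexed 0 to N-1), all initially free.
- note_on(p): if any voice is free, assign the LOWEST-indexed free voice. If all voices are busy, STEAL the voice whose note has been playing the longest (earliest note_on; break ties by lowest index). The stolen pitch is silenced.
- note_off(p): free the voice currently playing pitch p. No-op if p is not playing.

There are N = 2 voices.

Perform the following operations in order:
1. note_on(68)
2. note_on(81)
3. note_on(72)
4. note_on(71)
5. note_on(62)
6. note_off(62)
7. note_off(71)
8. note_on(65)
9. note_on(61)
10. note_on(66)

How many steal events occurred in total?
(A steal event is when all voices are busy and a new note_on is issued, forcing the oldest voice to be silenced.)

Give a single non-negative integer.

Answer: 4

Derivation:
Op 1: note_on(68): voice 0 is free -> assigned | voices=[68 -]
Op 2: note_on(81): voice 1 is free -> assigned | voices=[68 81]
Op 3: note_on(72): all voices busy, STEAL voice 0 (pitch 68, oldest) -> assign | voices=[72 81]
Op 4: note_on(71): all voices busy, STEAL voice 1 (pitch 81, oldest) -> assign | voices=[72 71]
Op 5: note_on(62): all voices busy, STEAL voice 0 (pitch 72, oldest) -> assign | voices=[62 71]
Op 6: note_off(62): free voice 0 | voices=[- 71]
Op 7: note_off(71): free voice 1 | voices=[- -]
Op 8: note_on(65): voice 0 is free -> assigned | voices=[65 -]
Op 9: note_on(61): voice 1 is free -> assigned | voices=[65 61]
Op 10: note_on(66): all voices busy, STEAL voice 0 (pitch 65, oldest) -> assign | voices=[66 61]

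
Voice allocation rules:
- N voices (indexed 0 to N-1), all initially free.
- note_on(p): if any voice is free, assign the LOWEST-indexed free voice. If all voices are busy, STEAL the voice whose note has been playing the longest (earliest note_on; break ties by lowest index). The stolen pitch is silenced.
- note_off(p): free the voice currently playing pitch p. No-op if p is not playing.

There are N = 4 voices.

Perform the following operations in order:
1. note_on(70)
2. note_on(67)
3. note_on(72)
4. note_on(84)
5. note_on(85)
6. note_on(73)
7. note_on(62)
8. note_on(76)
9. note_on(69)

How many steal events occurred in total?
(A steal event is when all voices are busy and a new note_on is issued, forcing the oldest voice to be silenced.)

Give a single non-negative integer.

Answer: 5

Derivation:
Op 1: note_on(70): voice 0 is free -> assigned | voices=[70 - - -]
Op 2: note_on(67): voice 1 is free -> assigned | voices=[70 67 - -]
Op 3: note_on(72): voice 2 is free -> assigned | voices=[70 67 72 -]
Op 4: note_on(84): voice 3 is free -> assigned | voices=[70 67 72 84]
Op 5: note_on(85): all voices busy, STEAL voice 0 (pitch 70, oldest) -> assign | voices=[85 67 72 84]
Op 6: note_on(73): all voices busy, STEAL voice 1 (pitch 67, oldest) -> assign | voices=[85 73 72 84]
Op 7: note_on(62): all voices busy, STEAL voice 2 (pitch 72, oldest) -> assign | voices=[85 73 62 84]
Op 8: note_on(76): all voices busy, STEAL voice 3 (pitch 84, oldest) -> assign | voices=[85 73 62 76]
Op 9: note_on(69): all voices busy, STEAL voice 0 (pitch 85, oldest) -> assign | voices=[69 73 62 76]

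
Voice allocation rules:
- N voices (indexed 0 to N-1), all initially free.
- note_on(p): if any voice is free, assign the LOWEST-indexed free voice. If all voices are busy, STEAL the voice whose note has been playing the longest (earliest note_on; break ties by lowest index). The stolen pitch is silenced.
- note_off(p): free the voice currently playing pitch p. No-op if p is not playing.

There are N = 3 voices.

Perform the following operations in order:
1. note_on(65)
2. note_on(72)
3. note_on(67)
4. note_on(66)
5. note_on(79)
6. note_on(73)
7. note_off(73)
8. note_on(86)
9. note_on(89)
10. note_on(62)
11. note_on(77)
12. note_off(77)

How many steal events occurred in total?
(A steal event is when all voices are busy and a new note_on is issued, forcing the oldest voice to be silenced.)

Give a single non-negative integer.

Op 1: note_on(65): voice 0 is free -> assigned | voices=[65 - -]
Op 2: note_on(72): voice 1 is free -> assigned | voices=[65 72 -]
Op 3: note_on(67): voice 2 is free -> assigned | voices=[65 72 67]
Op 4: note_on(66): all voices busy, STEAL voice 0 (pitch 65, oldest) -> assign | voices=[66 72 67]
Op 5: note_on(79): all voices busy, STEAL voice 1 (pitch 72, oldest) -> assign | voices=[66 79 67]
Op 6: note_on(73): all voices busy, STEAL voice 2 (pitch 67, oldest) -> assign | voices=[66 79 73]
Op 7: note_off(73): free voice 2 | voices=[66 79 -]
Op 8: note_on(86): voice 2 is free -> assigned | voices=[66 79 86]
Op 9: note_on(89): all voices busy, STEAL voice 0 (pitch 66, oldest) -> assign | voices=[89 79 86]
Op 10: note_on(62): all voices busy, STEAL voice 1 (pitch 79, oldest) -> assign | voices=[89 62 86]
Op 11: note_on(77): all voices busy, STEAL voice 2 (pitch 86, oldest) -> assign | voices=[89 62 77]
Op 12: note_off(77): free voice 2 | voices=[89 62 -]

Answer: 6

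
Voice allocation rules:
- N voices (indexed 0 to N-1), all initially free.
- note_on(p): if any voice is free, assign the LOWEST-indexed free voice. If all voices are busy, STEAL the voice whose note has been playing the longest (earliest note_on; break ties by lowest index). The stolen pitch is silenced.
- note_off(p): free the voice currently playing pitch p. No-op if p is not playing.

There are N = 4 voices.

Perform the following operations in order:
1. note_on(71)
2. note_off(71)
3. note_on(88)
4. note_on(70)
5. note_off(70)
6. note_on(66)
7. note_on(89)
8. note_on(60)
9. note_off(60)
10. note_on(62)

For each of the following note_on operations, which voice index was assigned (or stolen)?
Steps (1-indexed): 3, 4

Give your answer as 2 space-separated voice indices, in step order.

Op 1: note_on(71): voice 0 is free -> assigned | voices=[71 - - -]
Op 2: note_off(71): free voice 0 | voices=[- - - -]
Op 3: note_on(88): voice 0 is free -> assigned | voices=[88 - - -]
Op 4: note_on(70): voice 1 is free -> assigned | voices=[88 70 - -]
Op 5: note_off(70): free voice 1 | voices=[88 - - -]
Op 6: note_on(66): voice 1 is free -> assigned | voices=[88 66 - -]
Op 7: note_on(89): voice 2 is free -> assigned | voices=[88 66 89 -]
Op 8: note_on(60): voice 3 is free -> assigned | voices=[88 66 89 60]
Op 9: note_off(60): free voice 3 | voices=[88 66 89 -]
Op 10: note_on(62): voice 3 is free -> assigned | voices=[88 66 89 62]

Answer: 0 1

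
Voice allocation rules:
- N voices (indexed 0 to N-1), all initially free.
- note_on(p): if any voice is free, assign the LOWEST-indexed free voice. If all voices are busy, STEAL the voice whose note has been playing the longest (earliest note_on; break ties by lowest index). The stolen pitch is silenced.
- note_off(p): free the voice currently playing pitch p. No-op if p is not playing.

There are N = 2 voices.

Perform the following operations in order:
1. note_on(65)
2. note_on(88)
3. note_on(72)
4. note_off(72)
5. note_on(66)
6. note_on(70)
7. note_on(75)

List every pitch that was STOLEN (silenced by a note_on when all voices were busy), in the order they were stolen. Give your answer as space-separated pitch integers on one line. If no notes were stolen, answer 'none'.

Answer: 65 88 66

Derivation:
Op 1: note_on(65): voice 0 is free -> assigned | voices=[65 -]
Op 2: note_on(88): voice 1 is free -> assigned | voices=[65 88]
Op 3: note_on(72): all voices busy, STEAL voice 0 (pitch 65, oldest) -> assign | voices=[72 88]
Op 4: note_off(72): free voice 0 | voices=[- 88]
Op 5: note_on(66): voice 0 is free -> assigned | voices=[66 88]
Op 6: note_on(70): all voices busy, STEAL voice 1 (pitch 88, oldest) -> assign | voices=[66 70]
Op 7: note_on(75): all voices busy, STEAL voice 0 (pitch 66, oldest) -> assign | voices=[75 70]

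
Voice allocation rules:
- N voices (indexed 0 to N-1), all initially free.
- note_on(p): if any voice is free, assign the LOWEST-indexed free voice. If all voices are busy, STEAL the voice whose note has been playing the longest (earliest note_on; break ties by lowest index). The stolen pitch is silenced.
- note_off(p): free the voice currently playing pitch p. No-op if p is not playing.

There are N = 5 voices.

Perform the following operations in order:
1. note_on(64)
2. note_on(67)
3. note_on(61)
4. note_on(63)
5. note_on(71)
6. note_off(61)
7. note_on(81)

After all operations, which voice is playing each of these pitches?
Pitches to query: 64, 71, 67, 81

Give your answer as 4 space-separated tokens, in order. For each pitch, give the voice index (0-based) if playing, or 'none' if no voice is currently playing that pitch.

Answer: 0 4 1 2

Derivation:
Op 1: note_on(64): voice 0 is free -> assigned | voices=[64 - - - -]
Op 2: note_on(67): voice 1 is free -> assigned | voices=[64 67 - - -]
Op 3: note_on(61): voice 2 is free -> assigned | voices=[64 67 61 - -]
Op 4: note_on(63): voice 3 is free -> assigned | voices=[64 67 61 63 -]
Op 5: note_on(71): voice 4 is free -> assigned | voices=[64 67 61 63 71]
Op 6: note_off(61): free voice 2 | voices=[64 67 - 63 71]
Op 7: note_on(81): voice 2 is free -> assigned | voices=[64 67 81 63 71]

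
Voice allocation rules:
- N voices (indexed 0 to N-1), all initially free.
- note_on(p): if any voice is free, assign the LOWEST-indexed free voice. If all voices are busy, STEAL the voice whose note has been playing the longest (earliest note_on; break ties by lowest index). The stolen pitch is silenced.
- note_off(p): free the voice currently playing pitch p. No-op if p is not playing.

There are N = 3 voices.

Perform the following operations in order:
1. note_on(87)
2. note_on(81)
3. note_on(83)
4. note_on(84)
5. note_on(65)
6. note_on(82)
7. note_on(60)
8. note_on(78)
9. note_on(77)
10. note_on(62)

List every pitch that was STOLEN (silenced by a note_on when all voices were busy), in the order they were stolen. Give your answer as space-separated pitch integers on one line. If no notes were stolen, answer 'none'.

Op 1: note_on(87): voice 0 is free -> assigned | voices=[87 - -]
Op 2: note_on(81): voice 1 is free -> assigned | voices=[87 81 -]
Op 3: note_on(83): voice 2 is free -> assigned | voices=[87 81 83]
Op 4: note_on(84): all voices busy, STEAL voice 0 (pitch 87, oldest) -> assign | voices=[84 81 83]
Op 5: note_on(65): all voices busy, STEAL voice 1 (pitch 81, oldest) -> assign | voices=[84 65 83]
Op 6: note_on(82): all voices busy, STEAL voice 2 (pitch 83, oldest) -> assign | voices=[84 65 82]
Op 7: note_on(60): all voices busy, STEAL voice 0 (pitch 84, oldest) -> assign | voices=[60 65 82]
Op 8: note_on(78): all voices busy, STEAL voice 1 (pitch 65, oldest) -> assign | voices=[60 78 82]
Op 9: note_on(77): all voices busy, STEAL voice 2 (pitch 82, oldest) -> assign | voices=[60 78 77]
Op 10: note_on(62): all voices busy, STEAL voice 0 (pitch 60, oldest) -> assign | voices=[62 78 77]

Answer: 87 81 83 84 65 82 60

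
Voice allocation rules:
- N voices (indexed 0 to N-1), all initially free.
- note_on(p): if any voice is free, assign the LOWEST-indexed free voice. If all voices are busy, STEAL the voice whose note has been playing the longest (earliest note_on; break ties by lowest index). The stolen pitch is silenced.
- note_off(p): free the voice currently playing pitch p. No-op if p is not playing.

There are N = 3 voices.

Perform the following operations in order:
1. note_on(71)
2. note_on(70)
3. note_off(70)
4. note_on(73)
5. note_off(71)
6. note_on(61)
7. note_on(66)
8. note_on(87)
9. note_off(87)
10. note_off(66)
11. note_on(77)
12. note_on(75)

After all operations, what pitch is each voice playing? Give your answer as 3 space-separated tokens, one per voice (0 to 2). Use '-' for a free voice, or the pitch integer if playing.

Op 1: note_on(71): voice 0 is free -> assigned | voices=[71 - -]
Op 2: note_on(70): voice 1 is free -> assigned | voices=[71 70 -]
Op 3: note_off(70): free voice 1 | voices=[71 - -]
Op 4: note_on(73): voice 1 is free -> assigned | voices=[71 73 -]
Op 5: note_off(71): free voice 0 | voices=[- 73 -]
Op 6: note_on(61): voice 0 is free -> assigned | voices=[61 73 -]
Op 7: note_on(66): voice 2 is free -> assigned | voices=[61 73 66]
Op 8: note_on(87): all voices busy, STEAL voice 1 (pitch 73, oldest) -> assign | voices=[61 87 66]
Op 9: note_off(87): free voice 1 | voices=[61 - 66]
Op 10: note_off(66): free voice 2 | voices=[61 - -]
Op 11: note_on(77): voice 1 is free -> assigned | voices=[61 77 -]
Op 12: note_on(75): voice 2 is free -> assigned | voices=[61 77 75]

Answer: 61 77 75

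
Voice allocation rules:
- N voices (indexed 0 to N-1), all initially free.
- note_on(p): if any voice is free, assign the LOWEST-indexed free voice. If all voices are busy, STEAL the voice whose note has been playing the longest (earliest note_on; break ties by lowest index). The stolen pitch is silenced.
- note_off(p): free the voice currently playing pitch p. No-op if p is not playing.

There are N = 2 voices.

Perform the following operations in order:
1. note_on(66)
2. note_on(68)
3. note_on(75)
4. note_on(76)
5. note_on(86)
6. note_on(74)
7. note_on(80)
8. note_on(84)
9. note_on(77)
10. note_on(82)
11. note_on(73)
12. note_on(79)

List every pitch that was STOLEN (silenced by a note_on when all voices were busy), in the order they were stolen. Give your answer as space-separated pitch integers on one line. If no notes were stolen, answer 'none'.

Answer: 66 68 75 76 86 74 80 84 77 82

Derivation:
Op 1: note_on(66): voice 0 is free -> assigned | voices=[66 -]
Op 2: note_on(68): voice 1 is free -> assigned | voices=[66 68]
Op 3: note_on(75): all voices busy, STEAL voice 0 (pitch 66, oldest) -> assign | voices=[75 68]
Op 4: note_on(76): all voices busy, STEAL voice 1 (pitch 68, oldest) -> assign | voices=[75 76]
Op 5: note_on(86): all voices busy, STEAL voice 0 (pitch 75, oldest) -> assign | voices=[86 76]
Op 6: note_on(74): all voices busy, STEAL voice 1 (pitch 76, oldest) -> assign | voices=[86 74]
Op 7: note_on(80): all voices busy, STEAL voice 0 (pitch 86, oldest) -> assign | voices=[80 74]
Op 8: note_on(84): all voices busy, STEAL voice 1 (pitch 74, oldest) -> assign | voices=[80 84]
Op 9: note_on(77): all voices busy, STEAL voice 0 (pitch 80, oldest) -> assign | voices=[77 84]
Op 10: note_on(82): all voices busy, STEAL voice 1 (pitch 84, oldest) -> assign | voices=[77 82]
Op 11: note_on(73): all voices busy, STEAL voice 0 (pitch 77, oldest) -> assign | voices=[73 82]
Op 12: note_on(79): all voices busy, STEAL voice 1 (pitch 82, oldest) -> assign | voices=[73 79]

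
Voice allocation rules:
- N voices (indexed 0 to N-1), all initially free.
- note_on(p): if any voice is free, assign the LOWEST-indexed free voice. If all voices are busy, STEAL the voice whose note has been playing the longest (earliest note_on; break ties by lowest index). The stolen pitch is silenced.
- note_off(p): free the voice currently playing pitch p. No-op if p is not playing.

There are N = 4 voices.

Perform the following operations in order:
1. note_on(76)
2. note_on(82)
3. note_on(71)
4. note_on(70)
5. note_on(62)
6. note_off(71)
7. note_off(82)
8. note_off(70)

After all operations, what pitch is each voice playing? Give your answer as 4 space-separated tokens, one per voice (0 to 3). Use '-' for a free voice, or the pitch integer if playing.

Answer: 62 - - -

Derivation:
Op 1: note_on(76): voice 0 is free -> assigned | voices=[76 - - -]
Op 2: note_on(82): voice 1 is free -> assigned | voices=[76 82 - -]
Op 3: note_on(71): voice 2 is free -> assigned | voices=[76 82 71 -]
Op 4: note_on(70): voice 3 is free -> assigned | voices=[76 82 71 70]
Op 5: note_on(62): all voices busy, STEAL voice 0 (pitch 76, oldest) -> assign | voices=[62 82 71 70]
Op 6: note_off(71): free voice 2 | voices=[62 82 - 70]
Op 7: note_off(82): free voice 1 | voices=[62 - - 70]
Op 8: note_off(70): free voice 3 | voices=[62 - - -]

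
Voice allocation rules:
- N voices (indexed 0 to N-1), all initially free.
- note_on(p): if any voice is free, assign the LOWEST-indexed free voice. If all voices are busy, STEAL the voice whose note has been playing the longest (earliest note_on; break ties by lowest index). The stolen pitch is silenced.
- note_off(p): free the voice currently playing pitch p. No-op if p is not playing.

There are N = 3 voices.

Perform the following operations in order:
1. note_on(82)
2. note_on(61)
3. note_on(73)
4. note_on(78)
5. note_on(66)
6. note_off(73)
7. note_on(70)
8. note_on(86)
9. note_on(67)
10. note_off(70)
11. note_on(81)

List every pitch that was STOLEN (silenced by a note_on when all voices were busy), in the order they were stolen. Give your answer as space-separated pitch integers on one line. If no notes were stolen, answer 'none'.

Op 1: note_on(82): voice 0 is free -> assigned | voices=[82 - -]
Op 2: note_on(61): voice 1 is free -> assigned | voices=[82 61 -]
Op 3: note_on(73): voice 2 is free -> assigned | voices=[82 61 73]
Op 4: note_on(78): all voices busy, STEAL voice 0 (pitch 82, oldest) -> assign | voices=[78 61 73]
Op 5: note_on(66): all voices busy, STEAL voice 1 (pitch 61, oldest) -> assign | voices=[78 66 73]
Op 6: note_off(73): free voice 2 | voices=[78 66 -]
Op 7: note_on(70): voice 2 is free -> assigned | voices=[78 66 70]
Op 8: note_on(86): all voices busy, STEAL voice 0 (pitch 78, oldest) -> assign | voices=[86 66 70]
Op 9: note_on(67): all voices busy, STEAL voice 1 (pitch 66, oldest) -> assign | voices=[86 67 70]
Op 10: note_off(70): free voice 2 | voices=[86 67 -]
Op 11: note_on(81): voice 2 is free -> assigned | voices=[86 67 81]

Answer: 82 61 78 66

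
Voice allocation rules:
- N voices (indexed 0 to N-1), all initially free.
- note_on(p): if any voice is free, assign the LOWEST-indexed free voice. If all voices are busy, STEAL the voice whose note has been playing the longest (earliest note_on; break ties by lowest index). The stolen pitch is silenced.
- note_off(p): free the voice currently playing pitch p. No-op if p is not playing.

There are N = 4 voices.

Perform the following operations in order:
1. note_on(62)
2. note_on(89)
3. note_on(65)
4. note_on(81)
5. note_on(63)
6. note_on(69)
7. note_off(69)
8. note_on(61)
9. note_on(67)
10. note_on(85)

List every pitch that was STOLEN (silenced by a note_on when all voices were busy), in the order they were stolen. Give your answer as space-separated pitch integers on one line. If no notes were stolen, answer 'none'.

Op 1: note_on(62): voice 0 is free -> assigned | voices=[62 - - -]
Op 2: note_on(89): voice 1 is free -> assigned | voices=[62 89 - -]
Op 3: note_on(65): voice 2 is free -> assigned | voices=[62 89 65 -]
Op 4: note_on(81): voice 3 is free -> assigned | voices=[62 89 65 81]
Op 5: note_on(63): all voices busy, STEAL voice 0 (pitch 62, oldest) -> assign | voices=[63 89 65 81]
Op 6: note_on(69): all voices busy, STEAL voice 1 (pitch 89, oldest) -> assign | voices=[63 69 65 81]
Op 7: note_off(69): free voice 1 | voices=[63 - 65 81]
Op 8: note_on(61): voice 1 is free -> assigned | voices=[63 61 65 81]
Op 9: note_on(67): all voices busy, STEAL voice 2 (pitch 65, oldest) -> assign | voices=[63 61 67 81]
Op 10: note_on(85): all voices busy, STEAL voice 3 (pitch 81, oldest) -> assign | voices=[63 61 67 85]

Answer: 62 89 65 81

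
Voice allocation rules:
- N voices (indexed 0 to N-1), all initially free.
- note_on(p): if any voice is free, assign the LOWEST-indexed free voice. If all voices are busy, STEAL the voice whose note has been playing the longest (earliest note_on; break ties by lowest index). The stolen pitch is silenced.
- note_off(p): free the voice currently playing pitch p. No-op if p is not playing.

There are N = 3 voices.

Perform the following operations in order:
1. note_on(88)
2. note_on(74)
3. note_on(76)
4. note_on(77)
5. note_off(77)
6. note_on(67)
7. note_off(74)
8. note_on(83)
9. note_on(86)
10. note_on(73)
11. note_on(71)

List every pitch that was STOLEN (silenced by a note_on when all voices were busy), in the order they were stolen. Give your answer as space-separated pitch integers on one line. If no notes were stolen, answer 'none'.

Op 1: note_on(88): voice 0 is free -> assigned | voices=[88 - -]
Op 2: note_on(74): voice 1 is free -> assigned | voices=[88 74 -]
Op 3: note_on(76): voice 2 is free -> assigned | voices=[88 74 76]
Op 4: note_on(77): all voices busy, STEAL voice 0 (pitch 88, oldest) -> assign | voices=[77 74 76]
Op 5: note_off(77): free voice 0 | voices=[- 74 76]
Op 6: note_on(67): voice 0 is free -> assigned | voices=[67 74 76]
Op 7: note_off(74): free voice 1 | voices=[67 - 76]
Op 8: note_on(83): voice 1 is free -> assigned | voices=[67 83 76]
Op 9: note_on(86): all voices busy, STEAL voice 2 (pitch 76, oldest) -> assign | voices=[67 83 86]
Op 10: note_on(73): all voices busy, STEAL voice 0 (pitch 67, oldest) -> assign | voices=[73 83 86]
Op 11: note_on(71): all voices busy, STEAL voice 1 (pitch 83, oldest) -> assign | voices=[73 71 86]

Answer: 88 76 67 83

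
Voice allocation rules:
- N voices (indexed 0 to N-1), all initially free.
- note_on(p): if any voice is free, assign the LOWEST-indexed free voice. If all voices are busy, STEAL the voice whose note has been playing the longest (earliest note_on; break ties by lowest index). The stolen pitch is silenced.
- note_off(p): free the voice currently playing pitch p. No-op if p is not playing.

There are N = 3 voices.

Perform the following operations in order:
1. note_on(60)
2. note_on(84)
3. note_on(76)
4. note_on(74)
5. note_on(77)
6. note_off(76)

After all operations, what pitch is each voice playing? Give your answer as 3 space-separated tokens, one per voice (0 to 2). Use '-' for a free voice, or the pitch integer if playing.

Answer: 74 77 -

Derivation:
Op 1: note_on(60): voice 0 is free -> assigned | voices=[60 - -]
Op 2: note_on(84): voice 1 is free -> assigned | voices=[60 84 -]
Op 3: note_on(76): voice 2 is free -> assigned | voices=[60 84 76]
Op 4: note_on(74): all voices busy, STEAL voice 0 (pitch 60, oldest) -> assign | voices=[74 84 76]
Op 5: note_on(77): all voices busy, STEAL voice 1 (pitch 84, oldest) -> assign | voices=[74 77 76]
Op 6: note_off(76): free voice 2 | voices=[74 77 -]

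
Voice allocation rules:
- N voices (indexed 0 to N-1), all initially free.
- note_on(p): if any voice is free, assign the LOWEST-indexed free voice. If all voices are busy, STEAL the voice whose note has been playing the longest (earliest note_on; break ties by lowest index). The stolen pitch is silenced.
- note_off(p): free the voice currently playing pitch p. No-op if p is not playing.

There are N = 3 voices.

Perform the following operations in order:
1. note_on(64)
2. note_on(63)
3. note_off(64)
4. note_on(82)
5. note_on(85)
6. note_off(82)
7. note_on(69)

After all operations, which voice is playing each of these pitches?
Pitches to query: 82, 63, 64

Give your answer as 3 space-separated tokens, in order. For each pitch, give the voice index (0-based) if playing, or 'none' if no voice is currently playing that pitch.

Answer: none 1 none

Derivation:
Op 1: note_on(64): voice 0 is free -> assigned | voices=[64 - -]
Op 2: note_on(63): voice 1 is free -> assigned | voices=[64 63 -]
Op 3: note_off(64): free voice 0 | voices=[- 63 -]
Op 4: note_on(82): voice 0 is free -> assigned | voices=[82 63 -]
Op 5: note_on(85): voice 2 is free -> assigned | voices=[82 63 85]
Op 6: note_off(82): free voice 0 | voices=[- 63 85]
Op 7: note_on(69): voice 0 is free -> assigned | voices=[69 63 85]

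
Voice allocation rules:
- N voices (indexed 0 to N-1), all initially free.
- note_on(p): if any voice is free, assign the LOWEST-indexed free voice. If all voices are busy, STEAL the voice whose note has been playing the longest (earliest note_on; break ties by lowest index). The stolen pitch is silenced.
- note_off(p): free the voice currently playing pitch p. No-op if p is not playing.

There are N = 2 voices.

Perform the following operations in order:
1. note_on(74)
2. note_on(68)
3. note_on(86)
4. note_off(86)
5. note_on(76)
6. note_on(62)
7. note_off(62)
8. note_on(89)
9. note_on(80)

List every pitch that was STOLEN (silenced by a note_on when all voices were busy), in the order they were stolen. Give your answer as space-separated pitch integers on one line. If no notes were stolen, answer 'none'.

Answer: 74 68 76

Derivation:
Op 1: note_on(74): voice 0 is free -> assigned | voices=[74 -]
Op 2: note_on(68): voice 1 is free -> assigned | voices=[74 68]
Op 3: note_on(86): all voices busy, STEAL voice 0 (pitch 74, oldest) -> assign | voices=[86 68]
Op 4: note_off(86): free voice 0 | voices=[- 68]
Op 5: note_on(76): voice 0 is free -> assigned | voices=[76 68]
Op 6: note_on(62): all voices busy, STEAL voice 1 (pitch 68, oldest) -> assign | voices=[76 62]
Op 7: note_off(62): free voice 1 | voices=[76 -]
Op 8: note_on(89): voice 1 is free -> assigned | voices=[76 89]
Op 9: note_on(80): all voices busy, STEAL voice 0 (pitch 76, oldest) -> assign | voices=[80 89]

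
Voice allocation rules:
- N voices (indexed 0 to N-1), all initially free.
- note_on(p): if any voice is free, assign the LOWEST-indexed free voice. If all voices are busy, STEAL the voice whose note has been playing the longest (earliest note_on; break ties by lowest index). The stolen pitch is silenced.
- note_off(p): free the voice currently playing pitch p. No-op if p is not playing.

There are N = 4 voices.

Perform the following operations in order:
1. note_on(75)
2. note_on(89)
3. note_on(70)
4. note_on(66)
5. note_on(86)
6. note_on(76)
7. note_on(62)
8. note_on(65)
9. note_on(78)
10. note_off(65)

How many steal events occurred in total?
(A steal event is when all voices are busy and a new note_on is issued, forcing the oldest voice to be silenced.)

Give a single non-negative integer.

Answer: 5

Derivation:
Op 1: note_on(75): voice 0 is free -> assigned | voices=[75 - - -]
Op 2: note_on(89): voice 1 is free -> assigned | voices=[75 89 - -]
Op 3: note_on(70): voice 2 is free -> assigned | voices=[75 89 70 -]
Op 4: note_on(66): voice 3 is free -> assigned | voices=[75 89 70 66]
Op 5: note_on(86): all voices busy, STEAL voice 0 (pitch 75, oldest) -> assign | voices=[86 89 70 66]
Op 6: note_on(76): all voices busy, STEAL voice 1 (pitch 89, oldest) -> assign | voices=[86 76 70 66]
Op 7: note_on(62): all voices busy, STEAL voice 2 (pitch 70, oldest) -> assign | voices=[86 76 62 66]
Op 8: note_on(65): all voices busy, STEAL voice 3 (pitch 66, oldest) -> assign | voices=[86 76 62 65]
Op 9: note_on(78): all voices busy, STEAL voice 0 (pitch 86, oldest) -> assign | voices=[78 76 62 65]
Op 10: note_off(65): free voice 3 | voices=[78 76 62 -]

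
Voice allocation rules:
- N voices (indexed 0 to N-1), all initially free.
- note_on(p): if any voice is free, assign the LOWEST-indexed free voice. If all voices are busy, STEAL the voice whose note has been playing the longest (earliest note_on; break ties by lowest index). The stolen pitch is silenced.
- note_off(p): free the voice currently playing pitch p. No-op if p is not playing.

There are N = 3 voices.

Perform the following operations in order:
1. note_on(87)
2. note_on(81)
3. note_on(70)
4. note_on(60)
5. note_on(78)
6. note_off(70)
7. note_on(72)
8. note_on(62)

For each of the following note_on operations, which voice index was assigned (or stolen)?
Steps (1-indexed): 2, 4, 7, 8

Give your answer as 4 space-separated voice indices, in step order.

Op 1: note_on(87): voice 0 is free -> assigned | voices=[87 - -]
Op 2: note_on(81): voice 1 is free -> assigned | voices=[87 81 -]
Op 3: note_on(70): voice 2 is free -> assigned | voices=[87 81 70]
Op 4: note_on(60): all voices busy, STEAL voice 0 (pitch 87, oldest) -> assign | voices=[60 81 70]
Op 5: note_on(78): all voices busy, STEAL voice 1 (pitch 81, oldest) -> assign | voices=[60 78 70]
Op 6: note_off(70): free voice 2 | voices=[60 78 -]
Op 7: note_on(72): voice 2 is free -> assigned | voices=[60 78 72]
Op 8: note_on(62): all voices busy, STEAL voice 0 (pitch 60, oldest) -> assign | voices=[62 78 72]

Answer: 1 0 2 0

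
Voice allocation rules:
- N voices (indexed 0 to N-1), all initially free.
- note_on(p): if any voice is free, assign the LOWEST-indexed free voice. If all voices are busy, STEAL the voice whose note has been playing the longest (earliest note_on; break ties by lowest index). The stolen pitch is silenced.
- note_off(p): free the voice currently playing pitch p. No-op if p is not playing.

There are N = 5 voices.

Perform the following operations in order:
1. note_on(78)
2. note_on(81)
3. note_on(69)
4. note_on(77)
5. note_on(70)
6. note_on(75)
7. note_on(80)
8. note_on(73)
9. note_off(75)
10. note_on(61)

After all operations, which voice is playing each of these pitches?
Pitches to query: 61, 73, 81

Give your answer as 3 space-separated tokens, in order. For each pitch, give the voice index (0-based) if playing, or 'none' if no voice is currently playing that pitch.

Answer: 0 2 none

Derivation:
Op 1: note_on(78): voice 0 is free -> assigned | voices=[78 - - - -]
Op 2: note_on(81): voice 1 is free -> assigned | voices=[78 81 - - -]
Op 3: note_on(69): voice 2 is free -> assigned | voices=[78 81 69 - -]
Op 4: note_on(77): voice 3 is free -> assigned | voices=[78 81 69 77 -]
Op 5: note_on(70): voice 4 is free -> assigned | voices=[78 81 69 77 70]
Op 6: note_on(75): all voices busy, STEAL voice 0 (pitch 78, oldest) -> assign | voices=[75 81 69 77 70]
Op 7: note_on(80): all voices busy, STEAL voice 1 (pitch 81, oldest) -> assign | voices=[75 80 69 77 70]
Op 8: note_on(73): all voices busy, STEAL voice 2 (pitch 69, oldest) -> assign | voices=[75 80 73 77 70]
Op 9: note_off(75): free voice 0 | voices=[- 80 73 77 70]
Op 10: note_on(61): voice 0 is free -> assigned | voices=[61 80 73 77 70]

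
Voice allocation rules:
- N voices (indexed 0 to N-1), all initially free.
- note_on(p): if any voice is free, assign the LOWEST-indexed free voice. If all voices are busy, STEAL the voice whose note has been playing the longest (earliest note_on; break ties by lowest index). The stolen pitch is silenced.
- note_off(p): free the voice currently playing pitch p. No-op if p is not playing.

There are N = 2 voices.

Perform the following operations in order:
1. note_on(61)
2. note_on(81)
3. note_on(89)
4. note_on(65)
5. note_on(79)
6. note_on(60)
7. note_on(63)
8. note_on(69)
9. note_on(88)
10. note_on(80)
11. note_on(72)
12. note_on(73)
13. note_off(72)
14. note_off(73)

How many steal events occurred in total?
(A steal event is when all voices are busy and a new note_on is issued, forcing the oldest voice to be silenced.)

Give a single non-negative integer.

Op 1: note_on(61): voice 0 is free -> assigned | voices=[61 -]
Op 2: note_on(81): voice 1 is free -> assigned | voices=[61 81]
Op 3: note_on(89): all voices busy, STEAL voice 0 (pitch 61, oldest) -> assign | voices=[89 81]
Op 4: note_on(65): all voices busy, STEAL voice 1 (pitch 81, oldest) -> assign | voices=[89 65]
Op 5: note_on(79): all voices busy, STEAL voice 0 (pitch 89, oldest) -> assign | voices=[79 65]
Op 6: note_on(60): all voices busy, STEAL voice 1 (pitch 65, oldest) -> assign | voices=[79 60]
Op 7: note_on(63): all voices busy, STEAL voice 0 (pitch 79, oldest) -> assign | voices=[63 60]
Op 8: note_on(69): all voices busy, STEAL voice 1 (pitch 60, oldest) -> assign | voices=[63 69]
Op 9: note_on(88): all voices busy, STEAL voice 0 (pitch 63, oldest) -> assign | voices=[88 69]
Op 10: note_on(80): all voices busy, STEAL voice 1 (pitch 69, oldest) -> assign | voices=[88 80]
Op 11: note_on(72): all voices busy, STEAL voice 0 (pitch 88, oldest) -> assign | voices=[72 80]
Op 12: note_on(73): all voices busy, STEAL voice 1 (pitch 80, oldest) -> assign | voices=[72 73]
Op 13: note_off(72): free voice 0 | voices=[- 73]
Op 14: note_off(73): free voice 1 | voices=[- -]

Answer: 10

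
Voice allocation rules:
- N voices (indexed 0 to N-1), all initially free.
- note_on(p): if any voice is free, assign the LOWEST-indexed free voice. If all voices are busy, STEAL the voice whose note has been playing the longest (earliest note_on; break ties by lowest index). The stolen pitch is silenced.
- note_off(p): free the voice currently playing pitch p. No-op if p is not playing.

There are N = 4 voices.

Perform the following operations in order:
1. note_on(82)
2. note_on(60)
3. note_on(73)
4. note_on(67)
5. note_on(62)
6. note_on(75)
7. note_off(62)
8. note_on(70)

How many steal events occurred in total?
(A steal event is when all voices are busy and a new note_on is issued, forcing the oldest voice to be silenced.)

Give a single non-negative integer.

Op 1: note_on(82): voice 0 is free -> assigned | voices=[82 - - -]
Op 2: note_on(60): voice 1 is free -> assigned | voices=[82 60 - -]
Op 3: note_on(73): voice 2 is free -> assigned | voices=[82 60 73 -]
Op 4: note_on(67): voice 3 is free -> assigned | voices=[82 60 73 67]
Op 5: note_on(62): all voices busy, STEAL voice 0 (pitch 82, oldest) -> assign | voices=[62 60 73 67]
Op 6: note_on(75): all voices busy, STEAL voice 1 (pitch 60, oldest) -> assign | voices=[62 75 73 67]
Op 7: note_off(62): free voice 0 | voices=[- 75 73 67]
Op 8: note_on(70): voice 0 is free -> assigned | voices=[70 75 73 67]

Answer: 2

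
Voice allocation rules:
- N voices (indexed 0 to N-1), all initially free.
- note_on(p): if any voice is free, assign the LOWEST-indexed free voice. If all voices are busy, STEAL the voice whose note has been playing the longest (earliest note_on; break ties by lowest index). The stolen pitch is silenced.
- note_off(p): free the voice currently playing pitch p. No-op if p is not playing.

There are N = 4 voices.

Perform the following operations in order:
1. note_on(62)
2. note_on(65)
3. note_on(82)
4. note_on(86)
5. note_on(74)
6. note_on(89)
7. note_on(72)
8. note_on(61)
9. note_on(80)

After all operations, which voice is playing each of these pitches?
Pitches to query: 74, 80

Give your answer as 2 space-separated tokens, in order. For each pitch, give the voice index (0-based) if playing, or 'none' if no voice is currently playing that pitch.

Answer: none 0

Derivation:
Op 1: note_on(62): voice 0 is free -> assigned | voices=[62 - - -]
Op 2: note_on(65): voice 1 is free -> assigned | voices=[62 65 - -]
Op 3: note_on(82): voice 2 is free -> assigned | voices=[62 65 82 -]
Op 4: note_on(86): voice 3 is free -> assigned | voices=[62 65 82 86]
Op 5: note_on(74): all voices busy, STEAL voice 0 (pitch 62, oldest) -> assign | voices=[74 65 82 86]
Op 6: note_on(89): all voices busy, STEAL voice 1 (pitch 65, oldest) -> assign | voices=[74 89 82 86]
Op 7: note_on(72): all voices busy, STEAL voice 2 (pitch 82, oldest) -> assign | voices=[74 89 72 86]
Op 8: note_on(61): all voices busy, STEAL voice 3 (pitch 86, oldest) -> assign | voices=[74 89 72 61]
Op 9: note_on(80): all voices busy, STEAL voice 0 (pitch 74, oldest) -> assign | voices=[80 89 72 61]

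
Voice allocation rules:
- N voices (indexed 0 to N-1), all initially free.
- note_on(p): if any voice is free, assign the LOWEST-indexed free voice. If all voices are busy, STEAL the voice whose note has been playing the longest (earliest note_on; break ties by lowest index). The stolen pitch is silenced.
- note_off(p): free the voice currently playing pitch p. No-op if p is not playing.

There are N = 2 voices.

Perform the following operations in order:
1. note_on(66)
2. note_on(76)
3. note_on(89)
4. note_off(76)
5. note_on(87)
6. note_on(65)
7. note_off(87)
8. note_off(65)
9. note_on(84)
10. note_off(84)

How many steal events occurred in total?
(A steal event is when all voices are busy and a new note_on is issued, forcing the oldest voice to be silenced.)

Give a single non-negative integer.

Answer: 2

Derivation:
Op 1: note_on(66): voice 0 is free -> assigned | voices=[66 -]
Op 2: note_on(76): voice 1 is free -> assigned | voices=[66 76]
Op 3: note_on(89): all voices busy, STEAL voice 0 (pitch 66, oldest) -> assign | voices=[89 76]
Op 4: note_off(76): free voice 1 | voices=[89 -]
Op 5: note_on(87): voice 1 is free -> assigned | voices=[89 87]
Op 6: note_on(65): all voices busy, STEAL voice 0 (pitch 89, oldest) -> assign | voices=[65 87]
Op 7: note_off(87): free voice 1 | voices=[65 -]
Op 8: note_off(65): free voice 0 | voices=[- -]
Op 9: note_on(84): voice 0 is free -> assigned | voices=[84 -]
Op 10: note_off(84): free voice 0 | voices=[- -]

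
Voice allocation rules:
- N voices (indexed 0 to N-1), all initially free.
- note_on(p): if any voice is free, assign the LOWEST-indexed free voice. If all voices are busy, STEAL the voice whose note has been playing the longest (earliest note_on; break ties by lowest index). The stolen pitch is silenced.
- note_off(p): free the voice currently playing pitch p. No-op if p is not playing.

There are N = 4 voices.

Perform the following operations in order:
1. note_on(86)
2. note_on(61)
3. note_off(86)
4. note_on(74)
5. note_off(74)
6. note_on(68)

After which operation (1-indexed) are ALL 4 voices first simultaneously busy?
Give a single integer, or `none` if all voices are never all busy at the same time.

Op 1: note_on(86): voice 0 is free -> assigned | voices=[86 - - -]
Op 2: note_on(61): voice 1 is free -> assigned | voices=[86 61 - -]
Op 3: note_off(86): free voice 0 | voices=[- 61 - -]
Op 4: note_on(74): voice 0 is free -> assigned | voices=[74 61 - -]
Op 5: note_off(74): free voice 0 | voices=[- 61 - -]
Op 6: note_on(68): voice 0 is free -> assigned | voices=[68 61 - -]

Answer: none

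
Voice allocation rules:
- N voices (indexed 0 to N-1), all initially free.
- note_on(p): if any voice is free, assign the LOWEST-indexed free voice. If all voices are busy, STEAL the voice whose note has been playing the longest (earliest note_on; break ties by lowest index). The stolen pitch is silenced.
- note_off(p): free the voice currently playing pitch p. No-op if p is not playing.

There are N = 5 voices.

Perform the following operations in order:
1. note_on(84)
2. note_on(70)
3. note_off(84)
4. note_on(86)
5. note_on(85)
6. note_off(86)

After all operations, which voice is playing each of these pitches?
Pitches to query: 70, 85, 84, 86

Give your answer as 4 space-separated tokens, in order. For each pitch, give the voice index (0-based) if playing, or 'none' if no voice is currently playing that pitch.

Answer: 1 2 none none

Derivation:
Op 1: note_on(84): voice 0 is free -> assigned | voices=[84 - - - -]
Op 2: note_on(70): voice 1 is free -> assigned | voices=[84 70 - - -]
Op 3: note_off(84): free voice 0 | voices=[- 70 - - -]
Op 4: note_on(86): voice 0 is free -> assigned | voices=[86 70 - - -]
Op 5: note_on(85): voice 2 is free -> assigned | voices=[86 70 85 - -]
Op 6: note_off(86): free voice 0 | voices=[- 70 85 - -]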